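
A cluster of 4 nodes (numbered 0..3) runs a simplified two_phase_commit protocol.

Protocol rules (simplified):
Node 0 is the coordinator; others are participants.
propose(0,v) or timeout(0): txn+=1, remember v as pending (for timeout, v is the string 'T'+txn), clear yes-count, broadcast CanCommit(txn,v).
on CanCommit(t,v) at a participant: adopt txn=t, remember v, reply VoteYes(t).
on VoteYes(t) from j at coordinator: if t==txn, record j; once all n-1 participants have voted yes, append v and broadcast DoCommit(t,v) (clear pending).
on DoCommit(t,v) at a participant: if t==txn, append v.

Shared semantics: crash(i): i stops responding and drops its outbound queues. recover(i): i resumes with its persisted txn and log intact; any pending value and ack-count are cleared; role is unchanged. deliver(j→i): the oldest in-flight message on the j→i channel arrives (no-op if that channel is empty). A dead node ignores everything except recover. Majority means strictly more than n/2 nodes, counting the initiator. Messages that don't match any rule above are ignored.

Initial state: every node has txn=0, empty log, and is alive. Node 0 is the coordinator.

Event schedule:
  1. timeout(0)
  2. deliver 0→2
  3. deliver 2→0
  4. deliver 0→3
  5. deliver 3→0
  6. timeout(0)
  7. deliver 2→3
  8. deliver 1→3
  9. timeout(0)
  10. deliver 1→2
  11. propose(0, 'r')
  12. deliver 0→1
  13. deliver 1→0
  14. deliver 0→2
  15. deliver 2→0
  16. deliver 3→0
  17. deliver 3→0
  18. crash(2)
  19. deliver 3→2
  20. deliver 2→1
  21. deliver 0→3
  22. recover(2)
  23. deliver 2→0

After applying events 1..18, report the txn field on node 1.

1

1. timeout(0):  <0:coor t1 ->
2. deliver 0→2:  <2:part t1 ->
3. deliver 2→0:  nop
4. deliver 0→3:  <3:part t1 ->
5. deliver 3→0:  nop
6. timeout(0):  <0:coor t2 ->
7. deliver 2→3:  nop
8. deliver 1→3:  nop
9. timeout(0):  <0:coor t3 ->
10. deliver 1→2:  nop
11. propose(0,'r'):  <0:coor t4 ->
12. deliver 0→1:  <1:part t1 ->
13. deliver 1→0:  nop
14. deliver 0→2:  <2:part t2 ->
15. deliver 2→0:  nop
16. deliver 3→0:  nop
17. deliver 3→0:  nop
18. crash(2):  <2:✗part t2 ->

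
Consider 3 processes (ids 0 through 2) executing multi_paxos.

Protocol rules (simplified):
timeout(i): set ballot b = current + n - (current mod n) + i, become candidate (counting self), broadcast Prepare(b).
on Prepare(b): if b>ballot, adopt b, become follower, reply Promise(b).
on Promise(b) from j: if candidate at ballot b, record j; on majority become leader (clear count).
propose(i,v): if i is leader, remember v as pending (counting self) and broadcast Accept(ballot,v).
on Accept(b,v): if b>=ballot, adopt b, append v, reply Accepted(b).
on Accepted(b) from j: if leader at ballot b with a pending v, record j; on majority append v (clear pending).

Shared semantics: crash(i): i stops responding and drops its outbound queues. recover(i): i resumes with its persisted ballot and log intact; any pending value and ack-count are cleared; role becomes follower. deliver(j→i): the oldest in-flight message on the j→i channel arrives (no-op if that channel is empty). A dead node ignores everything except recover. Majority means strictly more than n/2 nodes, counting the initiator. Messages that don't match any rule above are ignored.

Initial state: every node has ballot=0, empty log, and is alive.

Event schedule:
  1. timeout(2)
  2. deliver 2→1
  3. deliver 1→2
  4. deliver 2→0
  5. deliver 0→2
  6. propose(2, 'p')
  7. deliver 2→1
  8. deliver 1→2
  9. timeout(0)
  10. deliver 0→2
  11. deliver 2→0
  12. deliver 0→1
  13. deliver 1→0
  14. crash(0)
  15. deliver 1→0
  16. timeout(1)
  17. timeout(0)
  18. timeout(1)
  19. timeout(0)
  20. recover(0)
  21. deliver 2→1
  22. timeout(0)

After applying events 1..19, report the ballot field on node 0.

[1] timeout(2) → N2(cand b5 [-])
[2] deliver 2→1 → N1(foll b5 [-])
[3] deliver 1→2 → N2(lead b5 [-])
[4] deliver 2→0 → N0(foll b5 [-])
[5] deliver 0→2 → ∅
[6] propose(2,'p') → ∅
[7] deliver 2→1 → N1(foll b5 [p])
[8] deliver 1→2 → N2(lead b5 [p])
[9] timeout(0) → N0(cand b6 [-])
[10] deliver 0→2 → N2(foll b6 [p])
[11] deliver 2→0 → ∅
[12] deliver 0→1 → N1(foll b6 [p])
[13] deliver 1→0 → N0(lead b6 [-])
[14] crash(0) → N0(✗lead b6 [-])
[15] deliver 1→0 → ∅
[16] timeout(1) → N1(cand b10 [p])
[17] timeout(0) → ∅
[18] timeout(1) → N1(cand b13 [p])
[19] timeout(0) → ∅

6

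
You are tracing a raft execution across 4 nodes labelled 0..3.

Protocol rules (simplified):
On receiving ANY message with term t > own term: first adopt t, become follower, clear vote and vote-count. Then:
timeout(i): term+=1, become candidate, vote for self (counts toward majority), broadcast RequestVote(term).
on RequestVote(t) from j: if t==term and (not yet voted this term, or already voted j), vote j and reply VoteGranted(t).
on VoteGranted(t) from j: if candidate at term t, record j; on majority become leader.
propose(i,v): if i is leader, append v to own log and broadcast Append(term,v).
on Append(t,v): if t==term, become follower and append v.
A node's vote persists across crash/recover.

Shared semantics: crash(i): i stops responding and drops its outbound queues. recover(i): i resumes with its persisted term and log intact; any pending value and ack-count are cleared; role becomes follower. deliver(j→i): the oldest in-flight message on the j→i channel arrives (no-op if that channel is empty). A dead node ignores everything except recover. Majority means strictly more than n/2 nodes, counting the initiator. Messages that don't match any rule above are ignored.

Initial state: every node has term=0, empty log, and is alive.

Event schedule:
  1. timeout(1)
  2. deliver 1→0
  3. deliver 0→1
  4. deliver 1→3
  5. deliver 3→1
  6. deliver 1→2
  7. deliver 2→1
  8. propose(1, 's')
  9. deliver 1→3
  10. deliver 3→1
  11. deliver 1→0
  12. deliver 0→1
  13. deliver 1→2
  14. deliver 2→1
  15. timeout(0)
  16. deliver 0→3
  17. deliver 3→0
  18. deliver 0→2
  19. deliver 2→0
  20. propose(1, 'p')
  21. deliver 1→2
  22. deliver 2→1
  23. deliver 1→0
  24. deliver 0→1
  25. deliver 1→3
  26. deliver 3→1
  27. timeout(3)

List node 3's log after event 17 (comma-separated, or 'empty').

e1 timeout(1): 1[cand,t=1,-]
e2 deliver 1→0: 0[foll,t=1,-]
e3 deliver 0→1: ·
e4 deliver 1→3: 3[foll,t=1,-]
e5 deliver 3→1: 1[lead,t=1,-]
e6 deliver 1→2: 2[foll,t=1,-]
e7 deliver 2→1: ·
e8 propose(1,'s'): 1[lead,t=1,s]
e9 deliver 1→3: 3[foll,t=1,s]
e10 deliver 3→1: ·
e11 deliver 1→0: 0[foll,t=1,s]
e12 deliver 0→1: ·
e13 deliver 1→2: 2[foll,t=1,s]
e14 deliver 2→1: ·
e15 timeout(0): 0[cand,t=2,s]
e16 deliver 0→3: 3[foll,t=2,s]
e17 deliver 3→0: ·

s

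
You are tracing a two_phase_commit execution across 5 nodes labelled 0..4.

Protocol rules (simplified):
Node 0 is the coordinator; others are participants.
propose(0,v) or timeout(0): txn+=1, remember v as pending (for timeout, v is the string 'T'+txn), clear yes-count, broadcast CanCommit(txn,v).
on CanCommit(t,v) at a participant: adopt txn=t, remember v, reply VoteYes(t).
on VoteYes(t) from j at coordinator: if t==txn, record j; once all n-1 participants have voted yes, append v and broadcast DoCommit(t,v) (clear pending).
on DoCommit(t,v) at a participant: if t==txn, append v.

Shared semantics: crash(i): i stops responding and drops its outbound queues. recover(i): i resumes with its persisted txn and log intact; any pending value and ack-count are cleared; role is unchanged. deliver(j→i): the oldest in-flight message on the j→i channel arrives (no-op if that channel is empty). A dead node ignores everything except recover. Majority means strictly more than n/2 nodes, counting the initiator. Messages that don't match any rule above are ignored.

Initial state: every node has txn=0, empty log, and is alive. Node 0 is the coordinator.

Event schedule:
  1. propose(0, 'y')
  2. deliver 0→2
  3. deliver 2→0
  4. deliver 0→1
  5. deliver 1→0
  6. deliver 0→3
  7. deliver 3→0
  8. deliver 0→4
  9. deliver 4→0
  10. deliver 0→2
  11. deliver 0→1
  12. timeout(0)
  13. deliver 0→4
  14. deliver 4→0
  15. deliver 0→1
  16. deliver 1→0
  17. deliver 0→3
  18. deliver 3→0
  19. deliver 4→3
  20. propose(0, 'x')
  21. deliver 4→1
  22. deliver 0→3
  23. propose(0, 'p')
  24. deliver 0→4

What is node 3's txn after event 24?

2

after 1 — propose(0,'y'): n0:coor/t1/[-]
after 2 — deliver 0→2: n2:part/t1/[-]
after 3 — deliver 2→0: ·
after 4 — deliver 0→1: n1:part/t1/[-]
after 5 — deliver 1→0: ·
after 6 — deliver 0→3: n3:part/t1/[-]
after 7 — deliver 3→0: ·
after 8 — deliver 0→4: n4:part/t1/[-]
after 9 — deliver 4→0: n0:coor/t1/[y]
after 10 — deliver 0→2: n2:part/t1/[y]
after 11 — deliver 0→1: n1:part/t1/[y]
after 12 — timeout(0): n0:coor/t2/[y]
after 13 — deliver 0→4: n4:part/t1/[y]
after 14 — deliver 4→0: ·
after 15 — deliver 0→1: n1:part/t2/[y]
after 16 — deliver 1→0: ·
after 17 — deliver 0→3: n3:part/t1/[y]
after 18 — deliver 3→0: ·
after 19 — deliver 4→3: ·
after 20 — propose(0,'x'): n0:coor/t3/[y]
after 21 — deliver 4→1: ·
after 22 — deliver 0→3: n3:part/t2/[y]
after 23 — propose(0,'p'): n0:coor/t4/[y]
after 24 — deliver 0→4: n4:part/t2/[y]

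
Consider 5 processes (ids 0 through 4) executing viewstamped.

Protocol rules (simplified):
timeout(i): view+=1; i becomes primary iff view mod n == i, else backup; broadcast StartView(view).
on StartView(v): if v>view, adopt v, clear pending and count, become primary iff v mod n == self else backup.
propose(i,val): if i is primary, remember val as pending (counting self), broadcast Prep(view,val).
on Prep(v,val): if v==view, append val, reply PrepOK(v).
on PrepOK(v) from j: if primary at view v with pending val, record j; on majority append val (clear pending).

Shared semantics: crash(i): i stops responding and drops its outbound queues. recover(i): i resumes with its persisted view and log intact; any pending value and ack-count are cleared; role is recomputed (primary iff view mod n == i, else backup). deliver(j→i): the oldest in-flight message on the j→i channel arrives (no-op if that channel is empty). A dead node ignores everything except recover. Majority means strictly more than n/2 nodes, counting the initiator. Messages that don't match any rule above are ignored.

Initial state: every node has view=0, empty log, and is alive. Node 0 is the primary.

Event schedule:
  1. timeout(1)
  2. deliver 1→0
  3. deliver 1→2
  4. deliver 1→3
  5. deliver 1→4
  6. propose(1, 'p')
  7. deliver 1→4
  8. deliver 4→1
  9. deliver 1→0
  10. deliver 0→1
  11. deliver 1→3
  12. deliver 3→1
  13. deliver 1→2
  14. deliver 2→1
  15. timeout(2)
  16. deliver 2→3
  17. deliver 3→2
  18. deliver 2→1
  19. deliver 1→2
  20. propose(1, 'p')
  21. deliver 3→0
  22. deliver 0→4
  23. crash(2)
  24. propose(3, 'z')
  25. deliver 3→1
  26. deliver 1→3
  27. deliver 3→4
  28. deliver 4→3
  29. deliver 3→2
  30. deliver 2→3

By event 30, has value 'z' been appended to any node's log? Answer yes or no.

e1 timeout(1): 1[prim,v=1,-]
e2 deliver 1→0: 0[back,v=1,-]
e3 deliver 1→2: 2[back,v=1,-]
e4 deliver 1→3: 3[back,v=1,-]
e5 deliver 1→4: 4[back,v=1,-]
e6 propose(1,'p'): ·
e7 deliver 1→4: 4[back,v=1,p]
e8 deliver 4→1: ·
e9 deliver 1→0: 0[back,v=1,p]
e10 deliver 0→1: 1[prim,v=1,p]
e11 deliver 1→3: 3[back,v=1,p]
e12 deliver 3→1: ·
e13 deliver 1→2: 2[back,v=1,p]
e14 deliver 2→1: ·
e15 timeout(2): 2[prim,v=2,p]
e16 deliver 2→3: 3[back,v=2,p]
e17 deliver 3→2: ·
e18 deliver 2→1: 1[back,v=2,p]
e19 deliver 1→2: ·
e20 propose(1,'p'): ·
e21 deliver 3→0: ·
e22 deliver 0→4: ·
e23 crash(2): 2[✗prim,v=2,p]
e24 propose(3,'z'): ·
e25 deliver 3→1: ·
e26 deliver 1→3: ·
e27 deliver 3→4: ·
e28 deliver 4→3: ·
e29 deliver 3→2: ·
e30 deliver 2→3: ·

no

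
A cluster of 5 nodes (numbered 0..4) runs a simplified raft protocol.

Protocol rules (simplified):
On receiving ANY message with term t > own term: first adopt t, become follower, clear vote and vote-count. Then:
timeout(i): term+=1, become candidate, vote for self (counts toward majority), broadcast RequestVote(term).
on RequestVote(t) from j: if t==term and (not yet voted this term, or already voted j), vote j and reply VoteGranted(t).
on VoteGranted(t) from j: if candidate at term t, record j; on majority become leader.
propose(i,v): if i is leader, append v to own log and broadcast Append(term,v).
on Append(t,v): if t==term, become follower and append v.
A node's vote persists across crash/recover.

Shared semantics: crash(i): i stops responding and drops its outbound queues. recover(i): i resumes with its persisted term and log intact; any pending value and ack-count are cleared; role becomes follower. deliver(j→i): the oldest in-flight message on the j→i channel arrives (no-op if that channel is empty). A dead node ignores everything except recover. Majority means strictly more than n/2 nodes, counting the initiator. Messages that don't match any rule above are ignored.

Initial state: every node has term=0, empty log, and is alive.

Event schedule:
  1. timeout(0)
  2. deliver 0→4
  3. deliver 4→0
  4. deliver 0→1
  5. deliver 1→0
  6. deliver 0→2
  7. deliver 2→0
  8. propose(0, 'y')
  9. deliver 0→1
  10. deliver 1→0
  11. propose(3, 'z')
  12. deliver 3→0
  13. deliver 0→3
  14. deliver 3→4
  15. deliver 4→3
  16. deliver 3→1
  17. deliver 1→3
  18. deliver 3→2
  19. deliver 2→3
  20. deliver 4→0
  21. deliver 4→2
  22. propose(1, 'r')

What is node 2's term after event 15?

1. timeout(0):  <0:cand t1 ->
2. deliver 0→4:  <4:foll t1 ->
3. deliver 4→0:  nop
4. deliver 0→1:  <1:foll t1 ->
5. deliver 1→0:  <0:lead t1 ->
6. deliver 0→2:  <2:foll t1 ->
7. deliver 2→0:  nop
8. propose(0,'y'):  <0:lead t1 y>
9. deliver 0→1:  <1:foll t1 y>
10. deliver 1→0:  nop
11. propose(3,'z'):  nop
12. deliver 3→0:  nop
13. deliver 0→3:  <3:foll t1 ->
14. deliver 3→4:  nop
15. deliver 4→3:  nop

1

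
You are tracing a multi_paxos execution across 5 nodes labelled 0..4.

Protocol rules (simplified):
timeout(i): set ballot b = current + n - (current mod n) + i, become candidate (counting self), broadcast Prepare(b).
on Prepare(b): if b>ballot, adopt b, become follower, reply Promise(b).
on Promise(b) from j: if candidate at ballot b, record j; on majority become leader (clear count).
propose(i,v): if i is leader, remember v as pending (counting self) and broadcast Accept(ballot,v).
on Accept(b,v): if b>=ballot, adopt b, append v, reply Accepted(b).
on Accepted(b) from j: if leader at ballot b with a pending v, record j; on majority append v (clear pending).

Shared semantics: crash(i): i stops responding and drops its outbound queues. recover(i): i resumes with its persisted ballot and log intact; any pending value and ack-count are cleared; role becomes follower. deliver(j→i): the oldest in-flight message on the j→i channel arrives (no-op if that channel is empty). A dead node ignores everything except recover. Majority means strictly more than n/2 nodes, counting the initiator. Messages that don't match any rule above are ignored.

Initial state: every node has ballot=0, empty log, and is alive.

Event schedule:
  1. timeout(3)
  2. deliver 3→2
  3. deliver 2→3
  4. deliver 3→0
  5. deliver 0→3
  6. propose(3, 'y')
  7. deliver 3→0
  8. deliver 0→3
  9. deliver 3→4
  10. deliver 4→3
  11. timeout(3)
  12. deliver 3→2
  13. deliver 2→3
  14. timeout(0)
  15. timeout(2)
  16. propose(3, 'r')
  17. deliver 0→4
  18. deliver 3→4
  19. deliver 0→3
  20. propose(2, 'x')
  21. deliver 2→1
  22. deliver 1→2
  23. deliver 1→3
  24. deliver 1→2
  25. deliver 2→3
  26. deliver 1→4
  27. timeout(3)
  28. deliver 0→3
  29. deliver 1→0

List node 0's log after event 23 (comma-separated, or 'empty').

y

1. timeout(3):  <3:cand b8 ->
2. deliver 3→2:  <2:foll b8 ->
3. deliver 2→3:  nop
4. deliver 3→0:  <0:foll b8 ->
5. deliver 0→3:  <3:lead b8 ->
6. propose(3,'y'):  nop
7. deliver 3→0:  <0:foll b8 y>
8. deliver 0→3:  nop
9. deliver 3→4:  <4:foll b8 ->
10. deliver 4→3:  nop
11. timeout(3):  <3:cand b13 ->
12. deliver 3→2:  <2:foll b8 y>
13. deliver 2→3:  nop
14. timeout(0):  <0:cand b10 y>
15. timeout(2):  <2:cand b12 y>
16. propose(3,'r'):  nop
17. deliver 0→4:  <4:foll b10 ->
18. deliver 3→4:  nop
19. deliver 0→3:  nop
20. propose(2,'x'):  nop
21. deliver 2→1:  <1:foll b12 ->
22. deliver 1→2:  nop
23. deliver 1→3:  nop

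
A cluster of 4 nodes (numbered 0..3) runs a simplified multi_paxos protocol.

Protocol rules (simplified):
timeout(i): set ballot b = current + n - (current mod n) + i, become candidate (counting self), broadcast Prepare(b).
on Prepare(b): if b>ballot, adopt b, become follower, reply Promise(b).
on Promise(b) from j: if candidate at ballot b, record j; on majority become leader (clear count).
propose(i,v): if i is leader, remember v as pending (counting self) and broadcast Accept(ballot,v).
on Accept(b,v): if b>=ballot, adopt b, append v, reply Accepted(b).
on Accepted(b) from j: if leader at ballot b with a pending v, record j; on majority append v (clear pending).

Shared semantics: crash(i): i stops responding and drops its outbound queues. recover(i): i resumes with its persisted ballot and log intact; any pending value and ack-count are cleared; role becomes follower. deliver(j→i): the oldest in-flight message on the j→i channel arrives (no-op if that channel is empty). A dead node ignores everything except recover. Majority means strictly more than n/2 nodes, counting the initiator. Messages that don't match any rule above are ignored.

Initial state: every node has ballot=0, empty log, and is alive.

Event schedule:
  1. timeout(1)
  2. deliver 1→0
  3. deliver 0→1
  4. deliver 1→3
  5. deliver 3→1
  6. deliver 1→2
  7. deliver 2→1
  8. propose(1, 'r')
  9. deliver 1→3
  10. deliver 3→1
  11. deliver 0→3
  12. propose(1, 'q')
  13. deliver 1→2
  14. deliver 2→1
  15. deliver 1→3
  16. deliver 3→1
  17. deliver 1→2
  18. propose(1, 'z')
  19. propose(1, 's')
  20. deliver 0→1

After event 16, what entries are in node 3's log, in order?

after 1 — timeout(1): n1:cand/b5/[-]
after 2 — deliver 1→0: n0:foll/b5/[-]
after 3 — deliver 0→1: ·
after 4 — deliver 1→3: n3:foll/b5/[-]
after 5 — deliver 3→1: n1:lead/b5/[-]
after 6 — deliver 1→2: n2:foll/b5/[-]
after 7 — deliver 2→1: ·
after 8 — propose(1,'r'): ·
after 9 — deliver 1→3: n3:foll/b5/[r]
after 10 — deliver 3→1: ·
after 11 — deliver 0→3: ·
after 12 — propose(1,'q'): ·
after 13 — deliver 1→2: n2:foll/b5/[r]
after 14 — deliver 2→1: ·
after 15 — deliver 1→3: n3:foll/b5/[r,q]
after 16 — deliver 3→1: n1:lead/b5/[q]

r,q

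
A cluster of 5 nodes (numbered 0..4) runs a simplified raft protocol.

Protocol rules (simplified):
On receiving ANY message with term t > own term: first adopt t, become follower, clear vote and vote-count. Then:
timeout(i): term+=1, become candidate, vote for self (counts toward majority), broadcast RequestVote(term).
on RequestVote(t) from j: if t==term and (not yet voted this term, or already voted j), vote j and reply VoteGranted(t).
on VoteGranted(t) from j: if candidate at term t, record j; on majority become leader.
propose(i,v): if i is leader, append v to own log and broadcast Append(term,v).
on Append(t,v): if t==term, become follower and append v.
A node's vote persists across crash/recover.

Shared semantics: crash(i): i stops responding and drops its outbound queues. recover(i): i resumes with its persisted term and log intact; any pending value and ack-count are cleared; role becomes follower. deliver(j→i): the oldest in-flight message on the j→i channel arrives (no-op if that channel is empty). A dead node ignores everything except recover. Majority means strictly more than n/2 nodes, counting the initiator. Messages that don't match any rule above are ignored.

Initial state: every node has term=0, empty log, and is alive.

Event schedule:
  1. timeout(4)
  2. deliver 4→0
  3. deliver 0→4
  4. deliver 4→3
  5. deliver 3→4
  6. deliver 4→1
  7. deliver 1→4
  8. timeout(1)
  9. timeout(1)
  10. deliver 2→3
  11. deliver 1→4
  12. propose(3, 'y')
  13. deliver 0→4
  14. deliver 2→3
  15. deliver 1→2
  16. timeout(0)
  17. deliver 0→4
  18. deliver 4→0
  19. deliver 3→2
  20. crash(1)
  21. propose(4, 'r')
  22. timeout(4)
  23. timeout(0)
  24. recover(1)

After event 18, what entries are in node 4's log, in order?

empty

e1 timeout(4): 4[cand,t=1,-]
e2 deliver 4→0: 0[foll,t=1,-]
e3 deliver 0→4: ·
e4 deliver 4→3: 3[foll,t=1,-]
e5 deliver 3→4: 4[lead,t=1,-]
e6 deliver 4→1: 1[foll,t=1,-]
e7 deliver 1→4: ·
e8 timeout(1): 1[cand,t=2,-]
e9 timeout(1): 1[cand,t=3,-]
e10 deliver 2→3: ·
e11 deliver 1→4: 4[foll,t=2,-]
e12 propose(3,'y'): ·
e13 deliver 0→4: ·
e14 deliver 2→3: ·
e15 deliver 1→2: 2[foll,t=2,-]
e16 timeout(0): 0[cand,t=2,-]
e17 deliver 0→4: ·
e18 deliver 4→0: ·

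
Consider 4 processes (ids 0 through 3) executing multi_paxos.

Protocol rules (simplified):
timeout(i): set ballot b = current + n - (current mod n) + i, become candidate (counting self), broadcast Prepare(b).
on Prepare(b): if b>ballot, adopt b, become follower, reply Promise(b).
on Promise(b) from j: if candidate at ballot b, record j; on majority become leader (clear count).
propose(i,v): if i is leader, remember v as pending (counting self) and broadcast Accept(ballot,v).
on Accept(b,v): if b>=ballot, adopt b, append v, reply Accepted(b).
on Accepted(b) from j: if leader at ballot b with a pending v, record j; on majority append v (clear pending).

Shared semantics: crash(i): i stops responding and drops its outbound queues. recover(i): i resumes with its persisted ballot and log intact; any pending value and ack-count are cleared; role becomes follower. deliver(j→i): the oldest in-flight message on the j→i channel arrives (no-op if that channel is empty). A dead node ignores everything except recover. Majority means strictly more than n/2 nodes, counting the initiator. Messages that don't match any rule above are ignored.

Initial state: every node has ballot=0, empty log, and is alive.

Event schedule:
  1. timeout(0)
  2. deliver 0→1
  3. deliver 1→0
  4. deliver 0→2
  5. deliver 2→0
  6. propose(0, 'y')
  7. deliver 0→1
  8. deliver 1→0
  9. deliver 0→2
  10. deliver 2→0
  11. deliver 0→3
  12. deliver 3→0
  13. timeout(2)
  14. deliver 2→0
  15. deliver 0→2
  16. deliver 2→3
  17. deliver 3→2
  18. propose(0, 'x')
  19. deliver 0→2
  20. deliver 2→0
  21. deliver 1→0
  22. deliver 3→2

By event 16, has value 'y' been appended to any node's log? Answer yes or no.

step 1 timeout(0): 0={cand,b=4,log=-}
step 2 deliver 0→1: 1={foll,b=4,log=-}
step 3 deliver 1→0: —
step 4 deliver 0→2: 2={foll,b=4,log=-}
step 5 deliver 2→0: 0={lead,b=4,log=-}
step 6 propose(0,'y'): —
step 7 deliver 0→1: 1={foll,b=4,log=y}
step 8 deliver 1→0: —
step 9 deliver 0→2: 2={foll,b=4,log=y}
step 10 deliver 2→0: 0={lead,b=4,log=y}
step 11 deliver 0→3: 3={foll,b=4,log=-}
step 12 deliver 3→0: —
step 13 timeout(2): 2={cand,b=10,log=y}
step 14 deliver 2→0: 0={foll,b=10,log=y}
step 15 deliver 0→2: —
step 16 deliver 2→3: 3={foll,b=10,log=-}

yes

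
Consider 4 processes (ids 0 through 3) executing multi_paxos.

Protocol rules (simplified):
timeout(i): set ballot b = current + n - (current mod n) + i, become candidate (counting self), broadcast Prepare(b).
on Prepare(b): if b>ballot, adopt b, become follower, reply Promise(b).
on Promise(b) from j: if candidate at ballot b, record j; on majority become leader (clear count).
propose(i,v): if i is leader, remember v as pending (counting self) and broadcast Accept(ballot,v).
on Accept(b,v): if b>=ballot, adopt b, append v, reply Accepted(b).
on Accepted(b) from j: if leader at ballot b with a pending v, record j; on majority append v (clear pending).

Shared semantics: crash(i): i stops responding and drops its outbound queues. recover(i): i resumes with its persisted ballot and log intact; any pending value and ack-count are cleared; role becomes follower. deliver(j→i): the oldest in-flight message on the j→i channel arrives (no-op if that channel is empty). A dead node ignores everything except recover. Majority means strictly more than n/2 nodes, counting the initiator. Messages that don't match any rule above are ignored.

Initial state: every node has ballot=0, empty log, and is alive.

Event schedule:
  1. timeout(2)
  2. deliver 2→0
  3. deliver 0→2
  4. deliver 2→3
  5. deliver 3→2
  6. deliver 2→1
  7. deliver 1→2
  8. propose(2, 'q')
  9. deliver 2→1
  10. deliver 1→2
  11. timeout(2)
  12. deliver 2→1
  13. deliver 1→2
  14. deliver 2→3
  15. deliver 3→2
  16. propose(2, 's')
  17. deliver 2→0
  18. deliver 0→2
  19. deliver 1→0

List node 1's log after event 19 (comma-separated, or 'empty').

e1 timeout(2): 2[cand,b=6,-]
e2 deliver 2→0: 0[foll,b=6,-]
e3 deliver 0→2: ·
e4 deliver 2→3: 3[foll,b=6,-]
e5 deliver 3→2: 2[lead,b=6,-]
e6 deliver 2→1: 1[foll,b=6,-]
e7 deliver 1→2: ·
e8 propose(2,'q'): ·
e9 deliver 2→1: 1[foll,b=6,q]
e10 deliver 1→2: ·
e11 timeout(2): 2[cand,b=10,-]
e12 deliver 2→1: 1[foll,b=10,q]
e13 deliver 1→2: ·
e14 deliver 2→3: 3[foll,b=6,q]
e15 deliver 3→2: ·
e16 propose(2,'s'): ·
e17 deliver 2→0: 0[foll,b=6,q]
e18 deliver 0→2: ·
e19 deliver 1→0: ·

q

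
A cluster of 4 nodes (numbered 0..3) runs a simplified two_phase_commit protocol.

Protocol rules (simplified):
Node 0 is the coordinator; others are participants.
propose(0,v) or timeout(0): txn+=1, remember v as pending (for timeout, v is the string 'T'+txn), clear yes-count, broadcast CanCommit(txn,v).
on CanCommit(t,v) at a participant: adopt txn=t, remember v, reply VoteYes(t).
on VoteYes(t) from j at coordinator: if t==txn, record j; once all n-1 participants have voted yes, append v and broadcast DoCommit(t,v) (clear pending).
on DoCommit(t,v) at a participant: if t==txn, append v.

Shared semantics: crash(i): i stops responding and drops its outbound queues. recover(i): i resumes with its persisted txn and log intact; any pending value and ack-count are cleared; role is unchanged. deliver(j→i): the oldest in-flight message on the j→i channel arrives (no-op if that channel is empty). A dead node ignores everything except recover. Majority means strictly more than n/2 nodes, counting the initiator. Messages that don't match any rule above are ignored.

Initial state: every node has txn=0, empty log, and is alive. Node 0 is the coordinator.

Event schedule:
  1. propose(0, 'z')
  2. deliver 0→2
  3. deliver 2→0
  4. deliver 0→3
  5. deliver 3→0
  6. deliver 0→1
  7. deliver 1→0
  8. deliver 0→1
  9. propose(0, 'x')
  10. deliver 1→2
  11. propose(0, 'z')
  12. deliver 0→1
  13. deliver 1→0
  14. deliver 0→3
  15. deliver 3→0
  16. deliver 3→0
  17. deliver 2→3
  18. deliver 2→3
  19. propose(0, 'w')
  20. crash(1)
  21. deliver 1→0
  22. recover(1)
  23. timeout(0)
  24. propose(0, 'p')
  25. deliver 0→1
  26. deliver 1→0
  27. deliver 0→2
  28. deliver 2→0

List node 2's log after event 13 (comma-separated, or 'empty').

empty

[1] propose(0,'z') → N0(coor t1 [-])
[2] deliver 0→2 → N2(part t1 [-])
[3] deliver 2→0 → ∅
[4] deliver 0→3 → N3(part t1 [-])
[5] deliver 3→0 → ∅
[6] deliver 0→1 → N1(part t1 [-])
[7] deliver 1→0 → N0(coor t1 [z])
[8] deliver 0→1 → N1(part t1 [z])
[9] propose(0,'x') → N0(coor t2 [z])
[10] deliver 1→2 → ∅
[11] propose(0,'z') → N0(coor t3 [z])
[12] deliver 0→1 → N1(part t2 [z])
[13] deliver 1→0 → ∅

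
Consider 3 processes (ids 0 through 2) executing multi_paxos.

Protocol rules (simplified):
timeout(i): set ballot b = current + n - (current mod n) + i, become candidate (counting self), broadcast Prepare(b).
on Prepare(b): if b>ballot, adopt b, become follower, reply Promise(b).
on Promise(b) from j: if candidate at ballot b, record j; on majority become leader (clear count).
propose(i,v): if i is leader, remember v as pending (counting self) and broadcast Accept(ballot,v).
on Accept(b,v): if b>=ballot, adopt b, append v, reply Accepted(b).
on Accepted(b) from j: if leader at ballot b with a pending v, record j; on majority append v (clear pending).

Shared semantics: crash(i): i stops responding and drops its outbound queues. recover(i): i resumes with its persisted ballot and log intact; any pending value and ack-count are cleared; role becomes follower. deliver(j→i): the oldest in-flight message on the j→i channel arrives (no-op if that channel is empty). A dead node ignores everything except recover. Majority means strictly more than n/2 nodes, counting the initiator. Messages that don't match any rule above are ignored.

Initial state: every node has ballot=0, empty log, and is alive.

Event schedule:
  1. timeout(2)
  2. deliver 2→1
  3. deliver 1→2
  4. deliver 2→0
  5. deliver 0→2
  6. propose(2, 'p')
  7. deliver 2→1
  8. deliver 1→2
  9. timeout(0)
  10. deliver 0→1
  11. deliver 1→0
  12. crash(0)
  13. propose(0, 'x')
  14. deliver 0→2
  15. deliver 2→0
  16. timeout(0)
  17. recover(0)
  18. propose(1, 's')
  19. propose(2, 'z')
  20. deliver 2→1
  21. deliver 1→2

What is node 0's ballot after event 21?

6

after 1 — timeout(2): n2:cand/b5/[-]
after 2 — deliver 2→1: n1:foll/b5/[-]
after 3 — deliver 1→2: n2:lead/b5/[-]
after 4 — deliver 2→0: n0:foll/b5/[-]
after 5 — deliver 0→2: ·
after 6 — propose(2,'p'): ·
after 7 — deliver 2→1: n1:foll/b5/[p]
after 8 — deliver 1→2: n2:lead/b5/[p]
after 9 — timeout(0): n0:cand/b6/[-]
after 10 — deliver 0→1: n1:foll/b6/[p]
after 11 — deliver 1→0: n0:lead/b6/[-]
after 12 — crash(0): n0:✗lead/b6/[-]
after 13 — propose(0,'x'): ·
after 14 — deliver 0→2: ·
after 15 — deliver 2→0: ·
after 16 — timeout(0): ·
after 17 — recover(0): n0:foll/b6/[-]
after 18 — propose(1,'s'): ·
after 19 — propose(2,'z'): ·
after 20 — deliver 2→1: ·
after 21 — deliver 1→2: ·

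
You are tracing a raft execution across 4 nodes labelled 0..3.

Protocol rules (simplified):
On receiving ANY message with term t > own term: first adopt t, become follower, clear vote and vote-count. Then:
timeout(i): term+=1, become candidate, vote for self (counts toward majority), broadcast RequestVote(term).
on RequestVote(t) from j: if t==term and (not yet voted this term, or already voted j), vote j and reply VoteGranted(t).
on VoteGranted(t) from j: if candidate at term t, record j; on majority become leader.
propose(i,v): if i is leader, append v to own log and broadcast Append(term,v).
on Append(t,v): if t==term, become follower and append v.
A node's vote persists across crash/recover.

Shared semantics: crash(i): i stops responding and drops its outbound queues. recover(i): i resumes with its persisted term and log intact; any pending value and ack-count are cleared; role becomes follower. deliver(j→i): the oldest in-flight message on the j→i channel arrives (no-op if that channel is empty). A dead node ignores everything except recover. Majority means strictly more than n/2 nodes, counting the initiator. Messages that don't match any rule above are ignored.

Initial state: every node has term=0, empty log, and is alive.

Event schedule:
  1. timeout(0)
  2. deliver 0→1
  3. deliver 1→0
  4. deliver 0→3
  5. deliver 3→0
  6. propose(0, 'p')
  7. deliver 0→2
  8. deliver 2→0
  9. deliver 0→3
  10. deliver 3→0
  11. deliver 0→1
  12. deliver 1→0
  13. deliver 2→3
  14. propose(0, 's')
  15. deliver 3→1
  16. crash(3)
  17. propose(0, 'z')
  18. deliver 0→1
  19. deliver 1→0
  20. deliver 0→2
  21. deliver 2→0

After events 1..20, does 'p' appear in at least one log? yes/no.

yes

after 1 — timeout(0): n0:cand/t1/[-]
after 2 — deliver 0→1: n1:foll/t1/[-]
after 3 — deliver 1→0: ·
after 4 — deliver 0→3: n3:foll/t1/[-]
after 5 — deliver 3→0: n0:lead/t1/[-]
after 6 — propose(0,'p'): n0:lead/t1/[p]
after 7 — deliver 0→2: n2:foll/t1/[-]
after 8 — deliver 2→0: ·
after 9 — deliver 0→3: n3:foll/t1/[p]
after 10 — deliver 3→0: ·
after 11 — deliver 0→1: n1:foll/t1/[p]
after 12 — deliver 1→0: ·
after 13 — deliver 2→3: ·
after 14 — propose(0,'s'): n0:lead/t1/[p,s]
after 15 — deliver 3→1: ·
after 16 — crash(3): n3:✗foll/t1/[p]
after 17 — propose(0,'z'): n0:lead/t1/[p,s,z]
after 18 — deliver 0→1: n1:foll/t1/[p,s]
after 19 — deliver 1→0: ·
after 20 — deliver 0→2: n2:foll/t1/[p]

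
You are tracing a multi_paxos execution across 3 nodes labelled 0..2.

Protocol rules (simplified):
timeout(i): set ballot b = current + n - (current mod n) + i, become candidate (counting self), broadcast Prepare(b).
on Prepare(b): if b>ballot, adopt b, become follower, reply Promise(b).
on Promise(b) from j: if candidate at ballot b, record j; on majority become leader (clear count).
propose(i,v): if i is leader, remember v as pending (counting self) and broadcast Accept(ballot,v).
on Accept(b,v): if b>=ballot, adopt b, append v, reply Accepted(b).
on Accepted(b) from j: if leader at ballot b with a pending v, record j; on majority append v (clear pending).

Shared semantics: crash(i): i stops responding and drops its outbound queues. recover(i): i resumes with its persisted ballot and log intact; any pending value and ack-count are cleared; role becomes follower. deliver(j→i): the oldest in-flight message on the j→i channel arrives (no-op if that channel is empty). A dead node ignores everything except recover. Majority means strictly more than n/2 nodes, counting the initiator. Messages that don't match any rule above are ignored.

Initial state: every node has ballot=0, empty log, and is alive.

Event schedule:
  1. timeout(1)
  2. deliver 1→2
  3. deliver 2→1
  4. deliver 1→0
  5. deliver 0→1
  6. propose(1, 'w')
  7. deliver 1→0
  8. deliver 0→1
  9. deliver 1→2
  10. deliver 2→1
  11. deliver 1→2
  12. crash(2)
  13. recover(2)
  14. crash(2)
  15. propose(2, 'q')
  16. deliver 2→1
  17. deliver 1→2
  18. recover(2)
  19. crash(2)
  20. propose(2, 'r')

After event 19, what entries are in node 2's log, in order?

w

after 1 — timeout(1): n1:cand/b4/[-]
after 2 — deliver 1→2: n2:foll/b4/[-]
after 3 — deliver 2→1: n1:lead/b4/[-]
after 4 — deliver 1→0: n0:foll/b4/[-]
after 5 — deliver 0→1: ·
after 6 — propose(1,'w'): ·
after 7 — deliver 1→0: n0:foll/b4/[w]
after 8 — deliver 0→1: n1:lead/b4/[w]
after 9 — deliver 1→2: n2:foll/b4/[w]
after 10 — deliver 2→1: ·
after 11 — deliver 1→2: ·
after 12 — crash(2): n2:✗foll/b4/[w]
after 13 — recover(2): n2:foll/b4/[w]
after 14 — crash(2): n2:✗foll/b4/[w]
after 15 — propose(2,'q'): ·
after 16 — deliver 2→1: ·
after 17 — deliver 1→2: ·
after 18 — recover(2): n2:foll/b4/[w]
after 19 — crash(2): n2:✗foll/b4/[w]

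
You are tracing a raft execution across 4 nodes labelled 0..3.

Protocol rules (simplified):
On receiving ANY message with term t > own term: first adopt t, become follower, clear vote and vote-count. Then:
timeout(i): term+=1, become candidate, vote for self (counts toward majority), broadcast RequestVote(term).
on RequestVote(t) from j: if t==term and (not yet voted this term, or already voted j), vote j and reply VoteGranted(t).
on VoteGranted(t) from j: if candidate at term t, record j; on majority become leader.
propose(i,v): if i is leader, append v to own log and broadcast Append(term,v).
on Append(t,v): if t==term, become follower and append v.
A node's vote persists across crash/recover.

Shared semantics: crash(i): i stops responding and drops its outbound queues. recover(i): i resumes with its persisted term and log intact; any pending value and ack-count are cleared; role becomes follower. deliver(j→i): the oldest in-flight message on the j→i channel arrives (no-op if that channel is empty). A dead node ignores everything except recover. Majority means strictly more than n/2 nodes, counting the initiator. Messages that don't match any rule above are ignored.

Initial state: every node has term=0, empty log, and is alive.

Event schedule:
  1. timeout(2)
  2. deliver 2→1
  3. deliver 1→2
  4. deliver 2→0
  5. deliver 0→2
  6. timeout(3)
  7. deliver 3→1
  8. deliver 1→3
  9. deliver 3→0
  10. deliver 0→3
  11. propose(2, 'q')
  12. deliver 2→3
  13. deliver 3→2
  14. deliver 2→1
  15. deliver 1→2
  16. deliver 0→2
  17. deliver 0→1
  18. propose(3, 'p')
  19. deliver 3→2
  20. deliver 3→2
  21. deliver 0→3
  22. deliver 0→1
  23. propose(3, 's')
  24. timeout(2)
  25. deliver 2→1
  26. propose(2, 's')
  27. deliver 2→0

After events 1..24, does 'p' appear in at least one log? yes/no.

[1] timeout(2) → N2(cand t1 [-])
[2] deliver 2→1 → N1(foll t1 [-])
[3] deliver 1→2 → ∅
[4] deliver 2→0 → N0(foll t1 [-])
[5] deliver 0→2 → N2(lead t1 [-])
[6] timeout(3) → N3(cand t1 [-])
[7] deliver 3→1 → ∅
[8] deliver 1→3 → ∅
[9] deliver 3→0 → ∅
[10] deliver 0→3 → ∅
[11] propose(2,'q') → N2(lead t1 [q])
[12] deliver 2→3 → ∅
[13] deliver 3→2 → ∅
[14] deliver 2→1 → N1(foll t1 [q])
[15] deliver 1→2 → ∅
[16] deliver 0→2 → ∅
[17] deliver 0→1 → ∅
[18] propose(3,'p') → ∅
[19] deliver 3→2 → ∅
[20] deliver 3→2 → ∅
[21] deliver 0→3 → ∅
[22] deliver 0→1 → ∅
[23] propose(3,'s') → ∅
[24] timeout(2) → N2(cand t2 [q])

no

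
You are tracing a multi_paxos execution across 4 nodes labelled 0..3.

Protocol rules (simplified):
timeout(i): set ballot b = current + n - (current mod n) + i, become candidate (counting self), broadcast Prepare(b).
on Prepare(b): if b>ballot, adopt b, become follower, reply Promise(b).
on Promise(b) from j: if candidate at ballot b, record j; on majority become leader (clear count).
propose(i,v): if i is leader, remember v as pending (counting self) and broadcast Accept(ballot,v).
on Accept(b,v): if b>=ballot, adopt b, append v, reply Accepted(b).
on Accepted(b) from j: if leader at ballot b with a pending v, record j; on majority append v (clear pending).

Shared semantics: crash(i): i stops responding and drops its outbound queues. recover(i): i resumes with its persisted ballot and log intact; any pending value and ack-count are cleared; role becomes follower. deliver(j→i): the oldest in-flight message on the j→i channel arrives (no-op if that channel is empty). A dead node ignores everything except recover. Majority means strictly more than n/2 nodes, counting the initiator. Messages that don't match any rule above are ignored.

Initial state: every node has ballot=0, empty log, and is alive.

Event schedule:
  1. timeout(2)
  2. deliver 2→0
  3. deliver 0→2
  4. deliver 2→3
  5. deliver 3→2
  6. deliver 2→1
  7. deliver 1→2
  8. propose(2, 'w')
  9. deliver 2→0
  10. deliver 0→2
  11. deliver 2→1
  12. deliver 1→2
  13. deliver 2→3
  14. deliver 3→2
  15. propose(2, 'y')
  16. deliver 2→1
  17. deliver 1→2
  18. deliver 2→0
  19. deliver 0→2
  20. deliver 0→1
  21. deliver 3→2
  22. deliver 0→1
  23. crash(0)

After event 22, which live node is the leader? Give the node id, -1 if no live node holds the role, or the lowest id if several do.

2

e1 timeout(2): 2[cand,b=6,-]
e2 deliver 2→0: 0[foll,b=6,-]
e3 deliver 0→2: ·
e4 deliver 2→3: 3[foll,b=6,-]
e5 deliver 3→2: 2[lead,b=6,-]
e6 deliver 2→1: 1[foll,b=6,-]
e7 deliver 1→2: ·
e8 propose(2,'w'): ·
e9 deliver 2→0: 0[foll,b=6,w]
e10 deliver 0→2: ·
e11 deliver 2→1: 1[foll,b=6,w]
e12 deliver 1→2: 2[lead,b=6,w]
e13 deliver 2→3: 3[foll,b=6,w]
e14 deliver 3→2: ·
e15 propose(2,'y'): ·
e16 deliver 2→1: 1[foll,b=6,w,y]
e17 deliver 1→2: ·
e18 deliver 2→0: 0[foll,b=6,w,y]
e19 deliver 0→2: 2[lead,b=6,w,y]
e20 deliver 0→1: ·
e21 deliver 3→2: ·
e22 deliver 0→1: ·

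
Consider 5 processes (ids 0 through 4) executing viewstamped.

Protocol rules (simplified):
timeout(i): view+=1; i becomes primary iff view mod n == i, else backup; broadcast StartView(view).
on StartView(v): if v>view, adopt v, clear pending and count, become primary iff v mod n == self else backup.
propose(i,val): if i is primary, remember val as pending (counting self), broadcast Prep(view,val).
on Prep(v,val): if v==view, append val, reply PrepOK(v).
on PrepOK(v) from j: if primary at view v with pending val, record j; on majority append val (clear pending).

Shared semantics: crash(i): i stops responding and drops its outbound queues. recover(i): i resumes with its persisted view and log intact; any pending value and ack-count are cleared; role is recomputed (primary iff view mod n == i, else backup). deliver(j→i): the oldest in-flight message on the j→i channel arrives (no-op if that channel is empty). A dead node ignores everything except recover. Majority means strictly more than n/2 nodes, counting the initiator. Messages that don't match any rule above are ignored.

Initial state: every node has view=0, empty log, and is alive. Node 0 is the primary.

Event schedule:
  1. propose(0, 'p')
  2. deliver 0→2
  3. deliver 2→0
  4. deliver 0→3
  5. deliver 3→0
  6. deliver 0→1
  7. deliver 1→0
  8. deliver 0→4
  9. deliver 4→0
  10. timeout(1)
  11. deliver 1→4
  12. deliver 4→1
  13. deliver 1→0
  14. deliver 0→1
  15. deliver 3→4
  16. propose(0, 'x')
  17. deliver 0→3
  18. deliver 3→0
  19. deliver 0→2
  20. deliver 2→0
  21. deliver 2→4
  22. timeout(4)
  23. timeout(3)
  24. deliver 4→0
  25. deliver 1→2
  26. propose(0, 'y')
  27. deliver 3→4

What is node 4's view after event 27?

step 1 propose(0,'p'): —
step 2 deliver 0→2: 2={back,v=0,log=p}
step 3 deliver 2→0: —
step 4 deliver 0→3: 3={back,v=0,log=p}
step 5 deliver 3→0: 0={prim,v=0,log=p}
step 6 deliver 0→1: 1={back,v=0,log=p}
step 7 deliver 1→0: —
step 8 deliver 0→4: 4={back,v=0,log=p}
step 9 deliver 4→0: —
step 10 timeout(1): 1={prim,v=1,log=p}
step 11 deliver 1→4: 4={back,v=1,log=p}
step 12 deliver 4→1: —
step 13 deliver 1→0: 0={back,v=1,log=p}
step 14 deliver 0→1: —
step 15 deliver 3→4: —
step 16 propose(0,'x'): —
step 17 deliver 0→3: —
step 18 deliver 3→0: —
step 19 deliver 0→2: —
step 20 deliver 2→0: —
step 21 deliver 2→4: —
step 22 timeout(4): 4={back,v=2,log=p}
step 23 timeout(3): 3={back,v=1,log=p}
step 24 deliver 4→0: 0={back,v=2,log=p}
step 25 deliver 1→2: 2={back,v=1,log=p}
step 26 propose(0,'y'): —
step 27 deliver 3→4: —

2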